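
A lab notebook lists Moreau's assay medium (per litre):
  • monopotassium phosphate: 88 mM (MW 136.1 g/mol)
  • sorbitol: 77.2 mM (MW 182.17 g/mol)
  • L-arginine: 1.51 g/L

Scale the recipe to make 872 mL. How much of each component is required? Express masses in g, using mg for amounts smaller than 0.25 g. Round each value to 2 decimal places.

monopotassium phosphate 10.44 g; sorbitol 12.26 g; L-arginine 1.32 g

Working volume: 872 mL = 0.872 L.
monopotassium phosphate: 88 mmol/L × 136.1 g/mol × 0.872 L ÷ 1000 = 10.44 g
sorbitol: 77.2 mmol/L × 182.17 g/mol × 0.872 L ÷ 1000 = 12.26 g
L-arginine: 1.51 g/L × 0.872 L = 1.32 g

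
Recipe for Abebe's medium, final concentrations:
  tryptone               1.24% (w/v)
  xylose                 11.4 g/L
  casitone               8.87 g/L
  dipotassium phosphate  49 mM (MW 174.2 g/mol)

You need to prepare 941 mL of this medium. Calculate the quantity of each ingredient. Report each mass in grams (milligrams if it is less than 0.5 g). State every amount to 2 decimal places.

tryptone 11.67 g; xylose 10.73 g; casitone 8.35 g; dipotassium phosphate 8.03 g

Target volume = 941 mL = 0.941 L.
tryptone: 1.24% w/v = 12.4 g/L → 12.4 × 0.941 L = 11.67 g
xylose: 11.4 g/L × 0.941 L = 10.73 g
casitone: 8.87 g/L × 0.941 L = 8.35 g
dipotassium phosphate: 49 mmol/L × 174.2 g/mol × 0.941 L ÷ 1000 = 8.03 g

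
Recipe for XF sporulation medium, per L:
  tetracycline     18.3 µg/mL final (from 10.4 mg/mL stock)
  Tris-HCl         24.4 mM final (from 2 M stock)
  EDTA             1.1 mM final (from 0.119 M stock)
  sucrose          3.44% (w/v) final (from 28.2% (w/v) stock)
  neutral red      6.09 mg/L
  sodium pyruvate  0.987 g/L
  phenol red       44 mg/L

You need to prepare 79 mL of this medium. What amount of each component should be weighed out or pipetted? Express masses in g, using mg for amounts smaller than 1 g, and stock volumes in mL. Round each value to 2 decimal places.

tetracycline 0.14 mL; Tris-HCl 0.96 mL; EDTA 0.73 mL; sucrose 9.64 mL; neutral red 0.48 mg; sodium pyruvate 77.97 mg; phenol red 3.48 mg

Target volume = 79 mL = 0.079 L.
tetracycline: C1V1 = C2V2 → 18.3 µg/mL × 79 mL ÷ 10400 µg/mL = 0.14 mL
Tris-HCl: C1V1 = C2V2 → 24.4 mM × 79 mL ÷ 2000 mM = 0.96 mL
EDTA: dilute stock: 1.1 mM × 79 mL ÷ 119 mM = 0.73 mL
sucrose: dilute stock: 3.44% ÷ 28.2% × 79 mL = 9.64 mL
neutral red: 6.09 mg/L × 0.079 L = 0.48 mg
sodium pyruvate: 0.987 g/L × 0.079 L = 0.077973 g = 77.97 mg
phenol red: 44 mg/L × 0.079 L = 3.48 mg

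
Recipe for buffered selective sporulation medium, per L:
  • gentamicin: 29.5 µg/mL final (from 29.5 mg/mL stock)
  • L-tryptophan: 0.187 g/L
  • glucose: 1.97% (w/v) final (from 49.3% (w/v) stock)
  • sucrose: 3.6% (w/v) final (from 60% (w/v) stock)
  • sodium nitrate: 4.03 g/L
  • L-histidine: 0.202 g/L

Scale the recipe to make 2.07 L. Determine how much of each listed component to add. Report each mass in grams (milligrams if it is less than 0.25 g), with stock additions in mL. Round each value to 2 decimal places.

gentamicin 2.07 mL; L-tryptophan 0.39 g; glucose 82.72 mL; sucrose 124.20 mL; sodium nitrate 8.34 g; L-histidine 0.42 g

Working volume: 2.07 L.
gentamicin: V = C2·V2/C1 = 29.5 µg/mL × 2070 mL ÷ 29500 µg/mL = 2.07 mL
L-tryptophan: 0.187 g/L × 2.07 L = 0.39 g
glucose: dilute stock: 1.97% ÷ 49.3% × 2070 mL = 82.72 mL
sucrose: dilute stock: 3.6% ÷ 60% × 2070 mL = 124.20 mL
sodium nitrate: 4.03 g/L × 2.07 L = 8.34 g
L-histidine: 0.202 g/L × 2.07 L = 0.42 g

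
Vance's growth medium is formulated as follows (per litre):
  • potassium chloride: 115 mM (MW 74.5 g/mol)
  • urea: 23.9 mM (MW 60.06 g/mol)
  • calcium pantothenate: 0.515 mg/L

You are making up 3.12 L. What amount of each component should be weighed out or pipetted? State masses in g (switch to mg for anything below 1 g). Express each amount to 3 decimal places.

potassium chloride 26.731 g; urea 4.479 g; calcium pantothenate 1.607 mg

Working volume: 3.12 L.
potassium chloride: 115 mmol/L × 74.5 g/mol × 3.12 L ÷ 1000 = 26.731 g
urea: 23.9 mmol/L × 60.06 g/mol × 3.12 L ÷ 1000 = 4.479 g
calcium pantothenate: 0.515 mg/L × 3.12 L = 1.607 mg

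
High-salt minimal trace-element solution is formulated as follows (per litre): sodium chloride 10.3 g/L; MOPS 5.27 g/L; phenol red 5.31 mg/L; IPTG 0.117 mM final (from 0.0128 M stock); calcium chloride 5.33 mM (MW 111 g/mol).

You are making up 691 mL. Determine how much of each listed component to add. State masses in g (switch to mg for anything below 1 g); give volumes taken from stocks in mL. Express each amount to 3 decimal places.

Working volume: 691 mL = 0.691 L.
sodium chloride: 10.3 g/L × 0.691 L = 7.117 g
MOPS: 5.27 g/L × 0.691 L = 3.642 g
phenol red: 5.31 mg/L × 0.691 L = 3.669 mg
IPTG: dilute stock: 0.117 mM × 691 mL ÷ 12.8 mM = 6.316 mL
calcium chloride: 5.33 mmol/L × 111 mg/mmol × 0.691 L = 408.816 mg

sodium chloride 7.117 g; MOPS 3.642 g; phenol red 3.669 mg; IPTG 6.316 mL; calcium chloride 408.816 mg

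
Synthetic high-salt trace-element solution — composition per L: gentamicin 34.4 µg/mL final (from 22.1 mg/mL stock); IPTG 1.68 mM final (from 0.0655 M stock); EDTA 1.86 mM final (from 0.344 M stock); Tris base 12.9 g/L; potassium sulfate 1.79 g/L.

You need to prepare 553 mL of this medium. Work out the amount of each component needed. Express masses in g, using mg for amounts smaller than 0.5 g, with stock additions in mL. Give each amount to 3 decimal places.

gentamicin 0.861 mL; IPTG 14.184 mL; EDTA 2.990 mL; Tris base 7.134 g; potassium sulfate 0.990 g

Target volume = 553 mL = 0.553 L.
gentamicin: dilute stock: 34.4 µg/mL × 553 mL ÷ 22100 µg/mL = 0.861 mL
IPTG: V = C2·V2/C1 = 1.68 mM × 553 mL ÷ 65.5 mM = 14.184 mL
EDTA: dilute stock: 1.86 mM × 553 mL ÷ 344 mM = 2.990 mL
Tris base: 12.9 g/L × 0.553 L = 7.134 g
potassium sulfate: 1.79 g/L × 0.553 L = 0.990 g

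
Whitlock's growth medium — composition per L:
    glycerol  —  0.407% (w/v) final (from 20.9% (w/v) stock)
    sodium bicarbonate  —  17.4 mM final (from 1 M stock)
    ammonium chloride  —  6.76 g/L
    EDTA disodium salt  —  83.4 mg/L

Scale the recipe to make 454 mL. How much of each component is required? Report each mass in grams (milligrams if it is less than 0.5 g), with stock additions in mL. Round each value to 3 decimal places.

glycerol 8.841 mL; sodium bicarbonate 7.900 mL; ammonium chloride 3.069 g; EDTA disodium salt 37.864 mg

Target volume = 454 mL = 0.454 L.
glycerol: dilute stock: 0.407% ÷ 20.9% × 454 mL = 8.841 mL
sodium bicarbonate: V = C2·V2/C1 = 17.4 mM × 454 mL ÷ 1000 mM = 7.900 mL
ammonium chloride: 6.76 g/L × 0.454 L = 3.069 g
EDTA disodium salt: 83.4 mg/L × 0.454 L = 37.864 mg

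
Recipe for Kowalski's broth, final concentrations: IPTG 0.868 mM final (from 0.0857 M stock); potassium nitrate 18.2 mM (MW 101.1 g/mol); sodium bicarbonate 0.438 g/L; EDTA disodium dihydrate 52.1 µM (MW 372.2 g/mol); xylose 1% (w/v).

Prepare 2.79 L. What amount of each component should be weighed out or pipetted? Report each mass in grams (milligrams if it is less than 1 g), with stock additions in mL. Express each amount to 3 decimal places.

Scale factor relative to 1 L: 2.79.
IPTG: V = C2·V2/C1 = 0.868 mM × 2790 mL ÷ 85.7 mM = 28.258 mL
potassium nitrate: 18.2 mmol/L × 101.1 g/mol × 2.79 L ÷ 1000 = 5.134 g
sodium bicarbonate: 0.438 g/L × 2.79 L = 1.222 g
EDTA disodium dihydrate: 52.1 µmol/L × 372.2 g/mol × 2.79 L ÷ 1000 = 54.103 mg
xylose: 1% w/v = 10 g/L → 10 × 2.79 L = 27.900 g

IPTG 28.258 mL; potassium nitrate 5.134 g; sodium bicarbonate 1.222 g; EDTA disodium dihydrate 54.103 mg; xylose 27.900 g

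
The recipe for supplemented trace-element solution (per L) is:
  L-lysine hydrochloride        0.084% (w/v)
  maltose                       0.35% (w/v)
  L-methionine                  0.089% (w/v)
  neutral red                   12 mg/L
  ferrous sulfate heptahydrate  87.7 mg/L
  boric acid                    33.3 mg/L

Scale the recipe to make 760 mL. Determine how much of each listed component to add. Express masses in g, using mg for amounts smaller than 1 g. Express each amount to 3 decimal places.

Target volume = 760 mL = 0.76 L.
L-lysine hydrochloride: 0.084 g per 100 mL × 760 mL ÷ 100 = 0.6384 g = 638.400 mg
maltose: 0.35% w/v = 3.5 g/L → 3.5 × 0.76 L = 2.660 g
L-methionine: 0.089 g per 100 mL × 760 mL ÷ 100 = 0.6764 g = 676.400 mg
neutral red: 12 mg/L × 0.76 L = 9.120 mg
ferrous sulfate heptahydrate: 87.7 mg/L × 0.76 L = 66.652 mg
boric acid: 33.3 mg/L × 0.76 L = 25.308 mg

L-lysine hydrochloride 638.400 mg; maltose 2.660 g; L-methionine 676.400 mg; neutral red 9.120 mg; ferrous sulfate heptahydrate 66.652 mg; boric acid 25.308 mg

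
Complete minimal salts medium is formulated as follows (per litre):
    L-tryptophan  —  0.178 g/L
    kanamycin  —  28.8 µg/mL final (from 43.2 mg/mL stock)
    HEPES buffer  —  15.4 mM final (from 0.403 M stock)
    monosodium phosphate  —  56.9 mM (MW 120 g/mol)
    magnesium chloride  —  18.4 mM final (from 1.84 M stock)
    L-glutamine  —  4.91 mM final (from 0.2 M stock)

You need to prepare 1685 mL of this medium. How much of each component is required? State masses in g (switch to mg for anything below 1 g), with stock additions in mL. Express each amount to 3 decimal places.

L-tryptophan 299.930 mg; kanamycin 1.123 mL; HEPES buffer 64.390 mL; monosodium phosphate 11.505 g; magnesium chloride 16.850 mL; L-glutamine 41.367 mL

Scale factor relative to 1 L: 1.685.
L-tryptophan: 0.178 g/L × 1.685 L = 0.29993 g = 299.930 mg
kanamycin: V = C2·V2/C1 = 28.8 µg/mL × 1685 mL ÷ 43200 µg/mL = 1.123 mL
HEPES buffer: V = C2·V2/C1 = 15.4 mM × 1685 mL ÷ 403 mM = 64.390 mL
monosodium phosphate: 56.9 mmol/L × 120 g/mol × 1.685 L ÷ 1000 = 11.505 g
magnesium chloride: dilute stock: 18.4 mM × 1685 mL ÷ 1840 mM = 16.850 mL
L-glutamine: C1V1 = C2V2 → 4.91 mM × 1685 mL ÷ 200 mM = 41.367 mL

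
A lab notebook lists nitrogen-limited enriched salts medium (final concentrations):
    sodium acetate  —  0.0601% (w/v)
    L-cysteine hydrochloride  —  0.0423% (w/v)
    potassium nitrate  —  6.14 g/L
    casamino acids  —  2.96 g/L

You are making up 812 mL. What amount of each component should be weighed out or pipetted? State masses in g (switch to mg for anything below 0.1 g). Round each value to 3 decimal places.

sodium acetate 0.488 g; L-cysteine hydrochloride 0.343 g; potassium nitrate 4.986 g; casamino acids 2.404 g

Scale factor relative to 1 L: 0.812.
sodium acetate: 0.0601% w/v = 0.601 g/L → 0.601 × 0.812 L = 0.488 g
L-cysteine hydrochloride: 0.0423% w/v = 0.423 g/L → 0.423 × 0.812 L = 0.343 g
potassium nitrate: 6.14 g/L × 0.812 L = 4.986 g
casamino acids: 2.96 g/L × 0.812 L = 2.404 g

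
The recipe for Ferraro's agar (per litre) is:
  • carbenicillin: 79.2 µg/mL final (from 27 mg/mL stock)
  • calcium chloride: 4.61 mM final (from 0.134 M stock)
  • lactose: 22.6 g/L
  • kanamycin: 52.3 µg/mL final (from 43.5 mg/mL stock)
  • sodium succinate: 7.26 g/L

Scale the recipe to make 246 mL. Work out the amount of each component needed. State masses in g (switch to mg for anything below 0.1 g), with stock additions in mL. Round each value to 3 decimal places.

Working volume: 246 mL = 0.246 L.
carbenicillin: dilute stock: 79.2 µg/mL × 246 mL ÷ 27000 µg/mL = 0.722 mL
calcium chloride: V = C2·V2/C1 = 4.61 mM × 246 mL ÷ 134 mM = 8.463 mL
lactose: 22.6 g/L × 0.246 L = 5.560 g
kanamycin: V = C2·V2/C1 = 52.3 µg/mL × 246 mL ÷ 43500 µg/mL = 0.296 mL
sodium succinate: 7.26 g/L × 0.246 L = 1.786 g

carbenicillin 0.722 mL; calcium chloride 8.463 mL; lactose 5.560 g; kanamycin 0.296 mL; sodium succinate 1.786 g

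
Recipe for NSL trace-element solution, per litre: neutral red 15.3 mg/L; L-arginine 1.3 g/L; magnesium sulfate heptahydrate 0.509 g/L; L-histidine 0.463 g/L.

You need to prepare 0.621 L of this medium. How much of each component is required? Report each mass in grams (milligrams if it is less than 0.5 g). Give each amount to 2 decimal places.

Working volume: 0.621 L.
neutral red: 15.3 mg/L × 0.621 L = 9.50 mg
L-arginine: 1.3 g/L × 0.621 L = 0.81 g
magnesium sulfate heptahydrate: 0.509 g/L × 0.621 L = 0.316089 g = 316.09 mg
L-histidine: 0.463 g/L × 0.621 L = 0.287523 g = 287.52 mg

neutral red 9.50 mg; L-arginine 0.81 g; magnesium sulfate heptahydrate 316.09 mg; L-histidine 287.52 mg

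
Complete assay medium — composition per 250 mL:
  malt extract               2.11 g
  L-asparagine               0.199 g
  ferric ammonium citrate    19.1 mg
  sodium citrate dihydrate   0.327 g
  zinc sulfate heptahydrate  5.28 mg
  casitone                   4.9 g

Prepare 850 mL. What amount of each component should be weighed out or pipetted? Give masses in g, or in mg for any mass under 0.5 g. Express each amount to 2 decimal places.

malt extract 7.17 g; L-asparagine 0.68 g; ferric ammonium citrate 64.94 mg; sodium citrate dihydrate 1.11 g; zinc sulfate heptahydrate 17.95 mg; casitone 16.66 g

Scale factor = 850 mL / 250 mL = 3.4.
malt extract: 2.11 g × (850 mL / 250 mL) = 7.17 g
L-asparagine: 0.199 g × (850 mL / 250 mL) = 0.68 g
ferric ammonium citrate: 19.1 mg × (850 mL / 250 mL) = 64.94 mg
sodium citrate dihydrate: 0.327 g × (850 mL / 250 mL) = 1.11 g
zinc sulfate heptahydrate: 5.28 mg × (850 mL / 250 mL) = 17.95 mg
casitone: 4.9 g × (850 mL / 250 mL) = 16.66 g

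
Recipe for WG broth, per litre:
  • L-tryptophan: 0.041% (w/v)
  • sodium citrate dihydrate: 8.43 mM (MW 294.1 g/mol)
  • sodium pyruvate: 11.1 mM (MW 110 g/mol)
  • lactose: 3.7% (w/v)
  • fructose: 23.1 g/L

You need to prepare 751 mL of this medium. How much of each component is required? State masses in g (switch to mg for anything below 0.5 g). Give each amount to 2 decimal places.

L-tryptophan 307.91 mg; sodium citrate dihydrate 1.86 g; sodium pyruvate 0.92 g; lactose 27.79 g; fructose 17.35 g

Scale factor relative to 1 L: 0.751.
L-tryptophan: 0.041% w/v = 0.41 g/L → 0.41 × 0.751 L = 0.30791 g = 307.91 mg
sodium citrate dihydrate: 8.43 mmol/L × 294.1 g/mol × 0.751 L ÷ 1000 = 1.86 g
sodium pyruvate: 11.1 mmol/L × 110 g/mol × 0.751 L ÷ 1000 = 0.92 g
lactose: 3.7% w/v = 37 g/L → 37 × 0.751 L = 27.79 g
fructose: 23.1 g/L × 0.751 L = 17.35 g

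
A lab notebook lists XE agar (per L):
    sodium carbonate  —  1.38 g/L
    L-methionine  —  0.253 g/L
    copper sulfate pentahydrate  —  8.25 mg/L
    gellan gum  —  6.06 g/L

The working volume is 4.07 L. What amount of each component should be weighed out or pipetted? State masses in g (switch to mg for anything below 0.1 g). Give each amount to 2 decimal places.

sodium carbonate 5.62 g; L-methionine 1.03 g; copper sulfate pentahydrate 33.58 mg; gellan gum 24.66 g

Scale factor relative to 1 L: 4.07.
sodium carbonate: 1.38 g/L × 4.07 L = 5.62 g
L-methionine: 0.253 g/L × 4.07 L = 1.03 g
copper sulfate pentahydrate: 8.25 mg/L × 4.07 L = 33.58 mg
gellan gum: 6.06 g/L × 4.07 L = 24.66 g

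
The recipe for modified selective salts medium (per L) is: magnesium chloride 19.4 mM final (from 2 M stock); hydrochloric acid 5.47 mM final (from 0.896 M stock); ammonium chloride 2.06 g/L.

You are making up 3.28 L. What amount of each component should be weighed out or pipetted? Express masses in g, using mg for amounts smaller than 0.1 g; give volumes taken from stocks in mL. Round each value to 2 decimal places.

magnesium chloride 31.82 mL; hydrochloric acid 20.02 mL; ammonium chloride 6.76 g

Scale factor relative to 1 L: 3.28.
magnesium chloride: V = C2·V2/C1 = 19.4 mM × 3280 mL ÷ 2000 mM = 31.82 mL
hydrochloric acid: dilute stock: 5.47 mM × 3280 mL ÷ 896 mM = 20.02 mL
ammonium chloride: 2.06 g/L × 3.28 L = 6.76 g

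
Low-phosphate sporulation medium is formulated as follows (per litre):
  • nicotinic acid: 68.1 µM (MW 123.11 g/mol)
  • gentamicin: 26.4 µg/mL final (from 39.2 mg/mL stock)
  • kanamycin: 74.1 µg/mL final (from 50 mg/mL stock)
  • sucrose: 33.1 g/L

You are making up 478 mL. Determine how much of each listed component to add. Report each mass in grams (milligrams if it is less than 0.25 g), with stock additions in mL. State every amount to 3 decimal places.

nicotinic acid 4.007 mg; gentamicin 0.322 mL; kanamycin 0.708 mL; sucrose 15.822 g

Working volume: 478 mL = 0.478 L.
nicotinic acid: 68.1 µmol/L × 123.11 g/mol × 0.478 L ÷ 1000 = 4.007 mg
gentamicin: C1V1 = C2V2 → 26.4 µg/mL × 478 mL ÷ 39200 µg/mL = 0.322 mL
kanamycin: C1V1 = C2V2 → 74.1 µg/mL × 478 mL ÷ 50000 µg/mL = 0.708 mL
sucrose: 33.1 g/L × 0.478 L = 15.822 g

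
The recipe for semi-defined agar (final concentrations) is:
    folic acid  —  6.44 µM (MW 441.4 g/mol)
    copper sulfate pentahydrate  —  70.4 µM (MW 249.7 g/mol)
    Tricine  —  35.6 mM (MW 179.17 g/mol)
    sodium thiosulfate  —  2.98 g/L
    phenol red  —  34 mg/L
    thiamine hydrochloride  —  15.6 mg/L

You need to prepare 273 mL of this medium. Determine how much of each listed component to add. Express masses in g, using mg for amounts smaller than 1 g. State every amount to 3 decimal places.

Scale factor relative to 1 L: 0.273.
folic acid: 6.44 µmol/L × 441.4 g/mol × 0.273 L ÷ 1000 = 0.776 mg
copper sulfate pentahydrate: 70.4 µmol/L × 249.7 g/mol × 0.273 L ÷ 1000 = 4.799 mg
Tricine: 35.6 mmol/L × 179.17 g/mol × 0.273 L ÷ 1000 = 1.741 g
sodium thiosulfate: 2.98 g/L × 0.273 L = 0.81354 g = 813.540 mg
phenol red: 34 mg/L × 0.273 L = 9.282 mg
thiamine hydrochloride: 15.6 mg/L × 0.273 L = 4.259 mg

folic acid 0.776 mg; copper sulfate pentahydrate 4.799 mg; Tricine 1.741 g; sodium thiosulfate 813.540 mg; phenol red 9.282 mg; thiamine hydrochloride 4.259 mg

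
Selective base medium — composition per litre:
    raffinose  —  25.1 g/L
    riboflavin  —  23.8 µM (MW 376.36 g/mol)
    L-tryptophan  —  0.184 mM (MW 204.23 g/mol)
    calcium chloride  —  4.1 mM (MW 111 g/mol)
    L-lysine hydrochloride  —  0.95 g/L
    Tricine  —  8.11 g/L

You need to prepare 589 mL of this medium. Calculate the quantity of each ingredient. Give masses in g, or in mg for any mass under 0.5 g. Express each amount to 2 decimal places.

Scale factor relative to 1 L: 0.589.
raffinose: 25.1 g/L × 0.589 L = 14.78 g
riboflavin: 23.8 µmol/L × 376.36 g/mol × 0.589 L ÷ 1000 = 5.28 mg
L-tryptophan: 0.184 mmol/L × 204.23 mg/mmol × 0.589 L = 22.13 mg
calcium chloride: 4.1 mmol/L × 111 mg/mmol × 0.589 L = 268.05 mg
L-lysine hydrochloride: 0.95 g/L × 0.589 L = 0.56 g
Tricine: 8.11 g/L × 0.589 L = 4.78 g

raffinose 14.78 g; riboflavin 5.28 mg; L-tryptophan 22.13 mg; calcium chloride 268.05 mg; L-lysine hydrochloride 0.56 g; Tricine 4.78 g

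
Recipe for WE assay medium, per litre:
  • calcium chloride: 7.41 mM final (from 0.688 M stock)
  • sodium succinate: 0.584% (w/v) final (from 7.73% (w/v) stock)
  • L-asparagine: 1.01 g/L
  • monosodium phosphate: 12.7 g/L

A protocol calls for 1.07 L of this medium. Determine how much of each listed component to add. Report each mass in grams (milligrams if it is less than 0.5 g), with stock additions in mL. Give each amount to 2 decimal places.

calcium chloride 11.52 mL; sodium succinate 80.84 mL; L-asparagine 1.08 g; monosodium phosphate 13.59 g

Scale factor relative to 1 L: 1.07.
calcium chloride: C1V1 = C2V2 → 7.41 mM × 1070 mL ÷ 688 mM = 11.52 mL
sodium succinate: C1V1 = C2V2 → 0.584% ÷ 7.73% × 1070 mL = 80.84 mL
L-asparagine: 1.01 g/L × 1.07 L = 1.08 g
monosodium phosphate: 12.7 g/L × 1.07 L = 13.59 g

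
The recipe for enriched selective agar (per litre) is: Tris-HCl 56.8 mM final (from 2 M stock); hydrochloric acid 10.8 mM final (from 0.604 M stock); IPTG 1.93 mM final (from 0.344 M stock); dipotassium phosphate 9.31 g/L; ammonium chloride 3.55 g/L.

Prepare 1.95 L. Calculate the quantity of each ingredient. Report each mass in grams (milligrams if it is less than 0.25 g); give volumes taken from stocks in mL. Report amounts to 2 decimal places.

Tris-HCl 55.38 mL; hydrochloric acid 34.87 mL; IPTG 10.94 mL; dipotassium phosphate 18.15 g; ammonium chloride 6.92 g

Working volume: 1.95 L.
Tris-HCl: C1V1 = C2V2 → 56.8 mM × 1950 mL ÷ 2000 mM = 55.38 mL
hydrochloric acid: dilute stock: 10.8 mM × 1950 mL ÷ 604 mM = 34.87 mL
IPTG: V = C2·V2/C1 = 1.93 mM × 1950 mL ÷ 344 mM = 10.94 mL
dipotassium phosphate: 9.31 g/L × 1.95 L = 18.15 g
ammonium chloride: 3.55 g/L × 1.95 L = 6.92 g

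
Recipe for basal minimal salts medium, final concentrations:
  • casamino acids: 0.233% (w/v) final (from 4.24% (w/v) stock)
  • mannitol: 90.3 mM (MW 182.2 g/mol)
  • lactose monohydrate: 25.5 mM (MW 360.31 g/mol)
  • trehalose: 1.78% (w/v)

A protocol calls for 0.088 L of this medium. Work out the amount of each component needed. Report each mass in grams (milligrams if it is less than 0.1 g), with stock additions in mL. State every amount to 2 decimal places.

Working volume: 0.088 L.
casamino acids: V = C2·V2/C1 = 0.233% ÷ 4.24% × 88 mL = 4.84 mL
mannitol: 90.3 mmol/L × 182.2 g/mol × 0.088 L ÷ 1000 = 1.45 g
lactose monohydrate: 25.5 mmol/L × 360.31 g/mol × 0.088 L ÷ 1000 = 0.81 g
trehalose: 1.78% w/v = 17.8 g/L → 17.8 × 0.088 L = 1.57 g

casamino acids 4.84 mL; mannitol 1.45 g; lactose monohydrate 0.81 g; trehalose 1.57 g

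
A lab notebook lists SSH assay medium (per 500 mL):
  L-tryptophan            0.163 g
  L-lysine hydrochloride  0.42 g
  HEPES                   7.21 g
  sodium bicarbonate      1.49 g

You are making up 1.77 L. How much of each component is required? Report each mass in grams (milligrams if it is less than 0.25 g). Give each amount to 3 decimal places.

Scale factor = 1770 mL / 500 mL = 3.54.
L-tryptophan: 0.163 g × (1770 mL / 500 mL) = 0.577 g
L-lysine hydrochloride: 0.42 g × (1770 mL / 500 mL) = 1.487 g
HEPES: 7.21 g × (1770 mL / 500 mL) = 25.523 g
sodium bicarbonate: 1.49 g × (1770 mL / 500 mL) = 5.275 g

L-tryptophan 0.577 g; L-lysine hydrochloride 1.487 g; HEPES 25.523 g; sodium bicarbonate 5.275 g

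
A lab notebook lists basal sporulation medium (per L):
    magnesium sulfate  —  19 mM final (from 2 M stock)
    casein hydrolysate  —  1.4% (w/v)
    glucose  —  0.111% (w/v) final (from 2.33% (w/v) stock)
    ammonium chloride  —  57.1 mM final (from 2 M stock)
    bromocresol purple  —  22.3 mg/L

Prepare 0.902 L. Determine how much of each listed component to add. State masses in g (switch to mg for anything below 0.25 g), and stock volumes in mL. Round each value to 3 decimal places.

Scale factor relative to 1 L: 0.902.
magnesium sulfate: V = C2·V2/C1 = 19 mM × 902 mL ÷ 2000 mM = 8.569 mL
casein hydrolysate: 1.4% w/v = 14 g/L → 14 × 0.902 L = 12.628 g
glucose: dilute stock: 0.111% ÷ 2.33% × 902 mL = 42.971 mL
ammonium chloride: C1V1 = C2V2 → 57.1 mM × 902 mL ÷ 2000 mM = 25.752 mL
bromocresol purple: 22.3 mg/L × 0.902 L = 20.115 mg

magnesium sulfate 8.569 mL; casein hydrolysate 12.628 g; glucose 42.971 mL; ammonium chloride 25.752 mL; bromocresol purple 20.115 mg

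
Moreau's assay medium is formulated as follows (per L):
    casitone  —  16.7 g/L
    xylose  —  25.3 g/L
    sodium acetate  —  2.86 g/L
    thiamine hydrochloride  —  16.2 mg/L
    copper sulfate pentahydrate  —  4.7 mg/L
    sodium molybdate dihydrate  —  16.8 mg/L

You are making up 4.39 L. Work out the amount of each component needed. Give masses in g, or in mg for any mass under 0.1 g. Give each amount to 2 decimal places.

casitone 73.31 g; xylose 111.07 g; sodium acetate 12.56 g; thiamine hydrochloride 71.12 mg; copper sulfate pentahydrate 20.63 mg; sodium molybdate dihydrate 73.75 mg

Working volume: 4.39 L.
casitone: 16.7 g/L × 4.39 L = 73.31 g
xylose: 25.3 g/L × 4.39 L = 111.07 g
sodium acetate: 2.86 g/L × 4.39 L = 12.56 g
thiamine hydrochloride: 16.2 mg/L × 4.39 L = 71.12 mg
copper sulfate pentahydrate: 4.7 mg/L × 4.39 L = 20.63 mg
sodium molybdate dihydrate: 16.8 mg/L × 4.39 L = 73.75 mg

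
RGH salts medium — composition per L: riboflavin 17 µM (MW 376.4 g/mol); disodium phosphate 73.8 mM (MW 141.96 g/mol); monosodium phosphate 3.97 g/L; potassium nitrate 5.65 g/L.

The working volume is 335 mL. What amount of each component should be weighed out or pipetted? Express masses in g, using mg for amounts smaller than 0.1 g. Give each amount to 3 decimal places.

Working volume: 335 mL = 0.335 L.
riboflavin: 17 µmol/L × 376.4 g/mol × 0.335 L ÷ 1000 = 2.144 mg
disodium phosphate: 73.8 mmol/L × 141.96 g/mol × 0.335 L ÷ 1000 = 3.510 g
monosodium phosphate: 3.97 g/L × 0.335 L = 1.330 g
potassium nitrate: 5.65 g/L × 0.335 L = 1.893 g

riboflavin 2.144 mg; disodium phosphate 3.510 g; monosodium phosphate 1.330 g; potassium nitrate 1.893 g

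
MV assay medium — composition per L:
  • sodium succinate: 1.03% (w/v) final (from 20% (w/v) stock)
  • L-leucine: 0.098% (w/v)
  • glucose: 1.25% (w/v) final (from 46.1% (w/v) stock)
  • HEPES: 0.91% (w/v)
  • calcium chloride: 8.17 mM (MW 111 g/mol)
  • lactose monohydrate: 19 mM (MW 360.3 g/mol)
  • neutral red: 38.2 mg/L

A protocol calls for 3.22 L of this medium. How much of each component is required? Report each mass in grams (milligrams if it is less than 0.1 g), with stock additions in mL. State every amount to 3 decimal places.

Working volume: 3.22 L.
sodium succinate: dilute stock: 1.03% ÷ 20% × 3220 mL = 165.830 mL
L-leucine: 0.098 g per 100 mL × 3220 mL ÷ 100 = 3.156 g
glucose: V = C2·V2/C1 = 1.25% ÷ 46.1% × 3220 mL = 87.310 mL
HEPES: 0.91% w/v = 9.1 g/L → 9.1 × 3.22 L = 29.302 g
calcium chloride: 8.17 mmol/L × 111 g/mol × 3.22 L ÷ 1000 = 2.920 g
lactose monohydrate: 19 mmol/L × 360.3 g/mol × 3.22 L ÷ 1000 = 22.043 g
neutral red: 38.2 mg/L × 3.22 L = 123.004 mg = 0.123 g

sodium succinate 165.830 mL; L-leucine 3.156 g; glucose 87.310 mL; HEPES 29.302 g; calcium chloride 2.920 g; lactose monohydrate 22.043 g; neutral red 0.123 g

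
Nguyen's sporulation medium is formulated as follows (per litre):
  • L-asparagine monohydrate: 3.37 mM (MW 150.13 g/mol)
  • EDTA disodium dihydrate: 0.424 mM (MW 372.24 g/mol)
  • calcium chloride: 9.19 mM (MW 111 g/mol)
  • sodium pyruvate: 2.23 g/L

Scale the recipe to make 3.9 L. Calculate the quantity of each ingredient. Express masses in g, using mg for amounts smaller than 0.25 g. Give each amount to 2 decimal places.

Scale factor relative to 1 L: 3.9.
L-asparagine monohydrate: 3.37 mmol/L × 150.13 g/mol × 3.9 L ÷ 1000 = 1.97 g
EDTA disodium dihydrate: 0.424 mmol/L × 372.24 g/mol × 3.9 L ÷ 1000 = 0.62 g
calcium chloride: 9.19 mmol/L × 111 g/mol × 3.9 L ÷ 1000 = 3.98 g
sodium pyruvate: 2.23 g/L × 3.9 L = 8.70 g

L-asparagine monohydrate 1.97 g; EDTA disodium dihydrate 0.62 g; calcium chloride 3.98 g; sodium pyruvate 8.70 g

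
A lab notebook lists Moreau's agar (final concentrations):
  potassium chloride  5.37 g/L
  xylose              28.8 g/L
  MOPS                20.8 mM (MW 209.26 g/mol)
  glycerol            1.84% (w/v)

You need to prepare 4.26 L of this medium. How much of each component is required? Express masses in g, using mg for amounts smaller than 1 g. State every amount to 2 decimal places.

potassium chloride 22.88 g; xylose 122.69 g; MOPS 18.54 g; glycerol 78.38 g

Working volume: 4.26 L.
potassium chloride: 5.37 g/L × 4.26 L = 22.88 g
xylose: 28.8 g/L × 4.26 L = 122.69 g
MOPS: 20.8 mmol/L × 209.26 g/mol × 4.26 L ÷ 1000 = 18.54 g
glycerol: 1.84 g per 100 mL × 4260 mL ÷ 100 = 78.38 g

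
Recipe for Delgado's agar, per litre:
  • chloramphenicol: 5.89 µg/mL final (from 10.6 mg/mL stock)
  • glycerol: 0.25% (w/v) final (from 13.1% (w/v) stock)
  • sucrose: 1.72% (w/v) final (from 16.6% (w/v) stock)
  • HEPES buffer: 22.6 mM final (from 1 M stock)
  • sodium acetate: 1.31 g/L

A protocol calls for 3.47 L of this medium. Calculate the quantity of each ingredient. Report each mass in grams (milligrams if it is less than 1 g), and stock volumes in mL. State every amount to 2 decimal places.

chloramphenicol 1.93 mL; glycerol 66.22 mL; sucrose 359.54 mL; HEPES buffer 78.42 mL; sodium acetate 4.55 g

Working volume: 3.47 L.
chloramphenicol: V = C2·V2/C1 = 5.89 µg/mL × 3470 mL ÷ 10600 µg/mL = 1.93 mL
glycerol: V = C2·V2/C1 = 0.25% ÷ 13.1% × 3470 mL = 66.22 mL
sucrose: dilute stock: 1.72% ÷ 16.6% × 3470 mL = 359.54 mL
HEPES buffer: V = C2·V2/C1 = 22.6 mM × 3470 mL ÷ 1000 mM = 78.42 mL
sodium acetate: 1.31 g/L × 3.47 L = 4.55 g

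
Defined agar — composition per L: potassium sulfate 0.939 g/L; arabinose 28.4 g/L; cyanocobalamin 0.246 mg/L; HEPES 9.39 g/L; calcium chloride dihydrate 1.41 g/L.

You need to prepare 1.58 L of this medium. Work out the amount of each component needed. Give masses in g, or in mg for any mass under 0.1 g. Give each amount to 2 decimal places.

Scale factor relative to 1 L: 1.58.
potassium sulfate: 0.939 g/L × 1.58 L = 1.48 g
arabinose: 28.4 g/L × 1.58 L = 44.87 g
cyanocobalamin: 0.246 mg/L × 1.58 L = 0.39 mg
HEPES: 9.39 g/L × 1.58 L = 14.84 g
calcium chloride dihydrate: 1.41 g/L × 1.58 L = 2.23 g

potassium sulfate 1.48 g; arabinose 44.87 g; cyanocobalamin 0.39 mg; HEPES 14.84 g; calcium chloride dihydrate 2.23 g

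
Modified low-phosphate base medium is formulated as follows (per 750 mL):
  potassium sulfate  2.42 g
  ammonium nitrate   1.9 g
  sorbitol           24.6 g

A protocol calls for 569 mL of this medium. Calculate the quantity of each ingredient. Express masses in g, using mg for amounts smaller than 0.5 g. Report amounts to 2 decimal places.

Scale factor = 569 mL / 750 mL = 0.758667.
potassium sulfate: 2.42 g × (569 mL / 750 mL) = 1.84 g
ammonium nitrate: 1.9 g × (569 mL / 750 mL) = 1.44 g
sorbitol: 24.6 g × (569 mL / 750 mL) = 18.66 g

potassium sulfate 1.84 g; ammonium nitrate 1.44 g; sorbitol 18.66 g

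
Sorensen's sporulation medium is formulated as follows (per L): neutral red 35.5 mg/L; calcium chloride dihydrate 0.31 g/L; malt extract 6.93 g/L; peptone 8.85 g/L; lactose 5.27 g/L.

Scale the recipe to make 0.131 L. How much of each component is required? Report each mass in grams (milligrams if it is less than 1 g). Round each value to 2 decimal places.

Scale factor relative to 1 L: 0.131.
neutral red: 35.5 mg/L × 0.131 L = 4.65 mg
calcium chloride dihydrate: 0.31 g/L × 0.131 L = 0.04061 g = 40.61 mg
malt extract: 6.93 g/L × 0.131 L = 0.90783 g = 907.83 mg
peptone: 8.85 g/L × 0.131 L = 1.16 g
lactose: 5.27 g/L × 0.131 L = 0.69037 g = 690.37 mg

neutral red 4.65 mg; calcium chloride dihydrate 40.61 mg; malt extract 907.83 mg; peptone 1.16 g; lactose 690.37 mg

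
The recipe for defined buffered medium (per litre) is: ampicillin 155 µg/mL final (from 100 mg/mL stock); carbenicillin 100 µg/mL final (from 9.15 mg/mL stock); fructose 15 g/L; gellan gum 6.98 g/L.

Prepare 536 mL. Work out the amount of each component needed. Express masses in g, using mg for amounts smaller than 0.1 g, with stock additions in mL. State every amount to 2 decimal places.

Target volume = 536 mL = 0.536 L.
ampicillin: C1V1 = C2V2 → 155 µg/mL × 536 mL ÷ 100000 µg/mL = 0.83 mL
carbenicillin: V = C2·V2/C1 = 100 µg/mL × 536 mL ÷ 9150 µg/mL = 5.86 mL
fructose: 15 g/L × 0.536 L = 8.04 g
gellan gum: 6.98 g/L × 0.536 L = 3.74 g

ampicillin 0.83 mL; carbenicillin 5.86 mL; fructose 8.04 g; gellan gum 3.74 g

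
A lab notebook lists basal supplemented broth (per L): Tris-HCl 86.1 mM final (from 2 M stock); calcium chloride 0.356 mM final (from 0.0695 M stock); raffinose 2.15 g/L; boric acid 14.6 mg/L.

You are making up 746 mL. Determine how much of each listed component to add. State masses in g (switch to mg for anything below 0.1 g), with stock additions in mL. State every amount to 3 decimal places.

Scale factor relative to 1 L: 0.746.
Tris-HCl: V = C2·V2/C1 = 86.1 mM × 746 mL ÷ 2000 mM = 32.115 mL
calcium chloride: dilute stock: 0.356 mM × 746 mL ÷ 69.5 mM = 3.821 mL
raffinose: 2.15 g/L × 0.746 L = 1.604 g
boric acid: 14.6 mg/L × 0.746 L = 10.892 mg

Tris-HCl 32.115 mL; calcium chloride 3.821 mL; raffinose 1.604 g; boric acid 10.892 mg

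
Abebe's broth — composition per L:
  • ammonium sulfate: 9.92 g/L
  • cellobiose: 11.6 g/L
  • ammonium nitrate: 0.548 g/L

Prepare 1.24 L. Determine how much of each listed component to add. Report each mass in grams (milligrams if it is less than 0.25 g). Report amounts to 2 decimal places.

ammonium sulfate 12.30 g; cellobiose 14.38 g; ammonium nitrate 0.68 g

Working volume: 1.24 L.
ammonium sulfate: 9.92 g/L × 1.24 L = 12.30 g
cellobiose: 11.6 g/L × 1.24 L = 14.38 g
ammonium nitrate: 0.548 g/L × 1.24 L = 0.68 g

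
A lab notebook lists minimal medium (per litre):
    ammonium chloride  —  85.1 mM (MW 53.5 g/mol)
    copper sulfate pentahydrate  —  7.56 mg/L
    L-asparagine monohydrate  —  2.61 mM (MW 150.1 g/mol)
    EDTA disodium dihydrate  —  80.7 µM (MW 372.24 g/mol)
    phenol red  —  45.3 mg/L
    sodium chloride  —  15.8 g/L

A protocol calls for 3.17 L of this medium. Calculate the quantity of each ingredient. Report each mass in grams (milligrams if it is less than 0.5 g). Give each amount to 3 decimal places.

Scale factor relative to 1 L: 3.17.
ammonium chloride: 85.1 mmol/L × 53.5 g/mol × 3.17 L ÷ 1000 = 14.433 g
copper sulfate pentahydrate: 7.56 mg/L × 3.17 L = 23.965 mg
L-asparagine monohydrate: 2.61 mmol/L × 150.1 g/mol × 3.17 L ÷ 1000 = 1.242 g
EDTA disodium dihydrate: 80.7 µmol/L × 372.24 g/mol × 3.17 L ÷ 1000 = 95.226 mg
phenol red: 45.3 mg/L × 3.17 L = 143.601 mg
sodium chloride: 15.8 g/L × 3.17 L = 50.086 g

ammonium chloride 14.433 g; copper sulfate pentahydrate 23.965 mg; L-asparagine monohydrate 1.242 g; EDTA disodium dihydrate 95.226 mg; phenol red 143.601 mg; sodium chloride 50.086 g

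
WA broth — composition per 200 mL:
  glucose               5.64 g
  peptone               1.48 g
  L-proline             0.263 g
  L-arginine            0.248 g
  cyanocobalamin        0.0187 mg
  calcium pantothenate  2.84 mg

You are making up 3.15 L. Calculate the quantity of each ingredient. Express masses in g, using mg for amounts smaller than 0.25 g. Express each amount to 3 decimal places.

glucose 88.830 g; peptone 23.310 g; L-proline 4.142 g; L-arginine 3.906 g; cyanocobalamin 0.295 mg; calcium pantothenate 44.730 mg

Scale factor = 3150 mL / 200 mL = 15.75.
glucose: 5.64 g × (3150 mL / 200 mL) = 88.830 g
peptone: 1.48 g × (3150 mL / 200 mL) = 23.310 g
L-proline: 0.263 g × (3150 mL / 200 mL) = 4.142 g
L-arginine: 0.248 g × (3150 mL / 200 mL) = 3.906 g
cyanocobalamin: 0.0187 mg × (3150 mL / 200 mL) = 0.295 mg
calcium pantothenate: 2.84 mg × (3150 mL / 200 mL) = 44.730 mg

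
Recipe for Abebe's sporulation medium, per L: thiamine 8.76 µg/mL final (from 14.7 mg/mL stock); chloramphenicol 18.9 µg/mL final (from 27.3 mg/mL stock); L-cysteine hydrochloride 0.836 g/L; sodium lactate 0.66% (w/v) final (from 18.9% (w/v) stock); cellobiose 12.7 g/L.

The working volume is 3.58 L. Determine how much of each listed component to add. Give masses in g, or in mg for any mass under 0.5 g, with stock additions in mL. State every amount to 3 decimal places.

Scale factor relative to 1 L: 3.58.
thiamine: dilute stock: 8.76 µg/mL × 3580 mL ÷ 14700 µg/mL = 2.133 mL
chloramphenicol: V = C2·V2/C1 = 18.9 µg/mL × 3580 mL ÷ 27300 µg/mL = 2.478 mL
L-cysteine hydrochloride: 0.836 g/L × 3.58 L = 2.993 g
sodium lactate: dilute stock: 0.66% ÷ 18.9% × 3580 mL = 125.016 mL
cellobiose: 12.7 g/L × 3.58 L = 45.466 g

thiamine 2.133 mL; chloramphenicol 2.478 mL; L-cysteine hydrochloride 2.993 g; sodium lactate 125.016 mL; cellobiose 45.466 g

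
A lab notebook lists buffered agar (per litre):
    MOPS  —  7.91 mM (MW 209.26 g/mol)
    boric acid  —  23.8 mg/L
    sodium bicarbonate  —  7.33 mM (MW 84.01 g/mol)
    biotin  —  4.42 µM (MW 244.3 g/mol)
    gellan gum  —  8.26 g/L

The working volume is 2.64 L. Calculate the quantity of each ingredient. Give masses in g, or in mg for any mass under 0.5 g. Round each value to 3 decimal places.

Working volume: 2.64 L.
MOPS: 7.91 mmol/L × 209.26 g/mol × 2.64 L ÷ 1000 = 4.370 g
boric acid: 23.8 mg/L × 2.64 L = 62.832 mg
sodium bicarbonate: 7.33 mmol/L × 84.01 g/mol × 2.64 L ÷ 1000 = 1.626 g
biotin: 4.42 µmol/L × 244.3 g/mol × 2.64 L ÷ 1000 = 2.851 mg
gellan gum: 8.26 g/L × 2.64 L = 21.806 g

MOPS 4.370 g; boric acid 62.832 mg; sodium bicarbonate 1.626 g; biotin 2.851 mg; gellan gum 21.806 g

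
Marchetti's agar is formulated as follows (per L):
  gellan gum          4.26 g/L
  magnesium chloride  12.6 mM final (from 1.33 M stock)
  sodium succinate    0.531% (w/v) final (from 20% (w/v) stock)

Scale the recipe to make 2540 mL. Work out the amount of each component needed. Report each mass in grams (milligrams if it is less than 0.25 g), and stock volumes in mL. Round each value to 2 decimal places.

Working volume: 2540 mL = 2.54 L.
gellan gum: 4.26 g/L × 2.54 L = 10.82 g
magnesium chloride: V = C2·V2/C1 = 12.6 mM × 2540 mL ÷ 1330 mM = 24.06 mL
sodium succinate: V = C2·V2/C1 = 0.531% ÷ 20% × 2540 mL = 67.44 mL

gellan gum 10.82 g; magnesium chloride 24.06 mL; sodium succinate 67.44 mL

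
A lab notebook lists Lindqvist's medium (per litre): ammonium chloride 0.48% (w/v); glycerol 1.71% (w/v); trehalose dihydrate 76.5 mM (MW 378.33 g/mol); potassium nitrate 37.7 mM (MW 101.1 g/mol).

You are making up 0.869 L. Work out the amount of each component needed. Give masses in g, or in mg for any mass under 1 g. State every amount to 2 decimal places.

ammonium chloride 4.17 g; glycerol 14.86 g; trehalose dihydrate 25.15 g; potassium nitrate 3.31 g

Working volume: 0.869 L.
ammonium chloride: 0.48% w/v = 4.8 g/L → 4.8 × 0.869 L = 4.17 g
glycerol: 1.71 g per 100 mL × 869 mL ÷ 100 = 14.86 g
trehalose dihydrate: 76.5 mmol/L × 378.33 g/mol × 0.869 L ÷ 1000 = 25.15 g
potassium nitrate: 37.7 mmol/L × 101.1 g/mol × 0.869 L ÷ 1000 = 3.31 g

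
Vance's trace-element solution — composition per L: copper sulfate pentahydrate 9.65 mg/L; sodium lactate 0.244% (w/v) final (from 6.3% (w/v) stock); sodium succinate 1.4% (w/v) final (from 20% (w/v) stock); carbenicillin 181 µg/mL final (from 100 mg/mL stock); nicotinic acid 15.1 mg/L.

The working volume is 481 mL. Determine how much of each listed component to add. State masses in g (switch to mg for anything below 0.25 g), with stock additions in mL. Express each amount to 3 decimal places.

Scale factor relative to 1 L: 0.481.
copper sulfate pentahydrate: 9.65 mg/L × 0.481 L = 4.642 mg
sodium lactate: V = C2·V2/C1 = 0.244% ÷ 6.3% × 481 mL = 18.629 mL
sodium succinate: V = C2·V2/C1 = 1.4% ÷ 20% × 481 mL = 33.670 mL
carbenicillin: V = C2·V2/C1 = 181 µg/mL × 481 mL ÷ 100000 µg/mL = 0.871 mL
nicotinic acid: 15.1 mg/L × 0.481 L = 7.263 mg

copper sulfate pentahydrate 4.642 mg; sodium lactate 18.629 mL; sodium succinate 33.670 mL; carbenicillin 0.871 mL; nicotinic acid 7.263 mg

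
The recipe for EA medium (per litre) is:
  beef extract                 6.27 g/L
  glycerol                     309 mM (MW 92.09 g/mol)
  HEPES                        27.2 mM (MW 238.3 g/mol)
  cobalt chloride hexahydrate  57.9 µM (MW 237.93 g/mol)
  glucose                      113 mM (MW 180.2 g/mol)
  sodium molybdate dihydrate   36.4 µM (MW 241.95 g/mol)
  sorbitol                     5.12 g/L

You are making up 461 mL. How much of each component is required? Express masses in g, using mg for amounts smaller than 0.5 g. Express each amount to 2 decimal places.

beef extract 2.89 g; glycerol 13.12 g; HEPES 2.99 g; cobalt chloride hexahydrate 6.35 mg; glucose 9.39 g; sodium molybdate dihydrate 4.06 mg; sorbitol 2.36 g

Target volume = 461 mL = 0.461 L.
beef extract: 6.27 g/L × 0.461 L = 2.89 g
glycerol: 309 mmol/L × 92.09 g/mol × 0.461 L ÷ 1000 = 13.12 g
HEPES: 27.2 mmol/L × 238.3 g/mol × 0.461 L ÷ 1000 = 2.99 g
cobalt chloride hexahydrate: 57.9 µmol/L × 237.93 g/mol × 0.461 L ÷ 1000 = 6.35 mg
glucose: 113 mmol/L × 180.2 g/mol × 0.461 L ÷ 1000 = 9.39 g
sodium molybdate dihydrate: 36.4 µmol/L × 241.95 g/mol × 0.461 L ÷ 1000 = 4.06 mg
sorbitol: 5.12 g/L × 0.461 L = 2.36 g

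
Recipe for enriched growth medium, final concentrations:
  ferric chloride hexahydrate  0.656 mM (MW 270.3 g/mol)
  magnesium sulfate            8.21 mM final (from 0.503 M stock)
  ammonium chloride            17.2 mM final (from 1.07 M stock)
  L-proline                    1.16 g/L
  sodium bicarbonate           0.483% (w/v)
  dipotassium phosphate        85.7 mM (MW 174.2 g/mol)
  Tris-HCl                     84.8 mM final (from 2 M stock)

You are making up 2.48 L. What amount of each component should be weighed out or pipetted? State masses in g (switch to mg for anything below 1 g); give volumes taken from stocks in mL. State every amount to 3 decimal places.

Working volume: 2.48 L.
ferric chloride hexahydrate: 0.656 mmol/L × 270.3 mg/mmol × 2.48 L = 439.746 mg
magnesium sulfate: V = C2·V2/C1 = 8.21 mM × 2480 mL ÷ 503 mM = 40.479 mL
ammonium chloride: C1V1 = C2V2 → 17.2 mM × 2480 mL ÷ 1070 mM = 39.865 mL
L-proline: 1.16 g/L × 2.48 L = 2.877 g
sodium bicarbonate: 0.483 g per 100 mL × 2480 mL ÷ 100 = 11.978 g
dipotassium phosphate: 85.7 mmol/L × 174.2 g/mol × 2.48 L ÷ 1000 = 37.024 g
Tris-HCl: V = C2·V2/C1 = 84.8 mM × 2480 mL ÷ 2000 mM = 105.152 mL

ferric chloride hexahydrate 439.746 mg; magnesium sulfate 40.479 mL; ammonium chloride 39.865 mL; L-proline 2.877 g; sodium bicarbonate 11.978 g; dipotassium phosphate 37.024 g; Tris-HCl 105.152 mL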